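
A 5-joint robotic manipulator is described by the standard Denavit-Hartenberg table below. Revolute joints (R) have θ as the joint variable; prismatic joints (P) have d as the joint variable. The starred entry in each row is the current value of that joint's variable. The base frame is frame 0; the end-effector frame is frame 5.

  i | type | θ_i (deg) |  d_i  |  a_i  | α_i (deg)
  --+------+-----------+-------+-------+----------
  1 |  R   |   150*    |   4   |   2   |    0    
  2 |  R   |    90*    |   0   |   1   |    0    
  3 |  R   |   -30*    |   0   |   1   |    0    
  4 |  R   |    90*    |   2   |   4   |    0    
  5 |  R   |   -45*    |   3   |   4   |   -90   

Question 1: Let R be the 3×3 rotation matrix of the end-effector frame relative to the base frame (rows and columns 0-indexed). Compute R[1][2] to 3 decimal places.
End-effector z-axis (col 2 of R) = (0.9659,-0.2588,0.0000)
R[1][2] = -0.2588

-0.259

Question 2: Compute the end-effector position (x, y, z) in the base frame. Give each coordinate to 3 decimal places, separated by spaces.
after link 1: o_1 = (-1.7321, 1.0000, 4.0000)
after link 2: o_2 = (-2.2321, 0.1340, 4.0000)
after link 3: o_3 = (-3.0981, -0.3660, 4.0000)
after link 4: o_4 = (-1.0981, -3.8301, 6.0000)
after link 5: o_5 = (-2.1334, -7.6938, 9.0000)

-2.133 -7.694 9.000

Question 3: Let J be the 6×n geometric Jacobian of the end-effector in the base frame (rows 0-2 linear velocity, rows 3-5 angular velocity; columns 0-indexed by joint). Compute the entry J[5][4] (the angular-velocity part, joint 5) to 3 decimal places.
axis z_4 = (0.0000,0.0000,1.0000); lever o_n−o_4 = (-1.0353,-3.8637,3.0000)
cross product → J_v[:, 4] = (3.8637,-1.0353,0.0000)
J_ω[:, 4] = z_4
entry J[5][4] = 1.0000

1.000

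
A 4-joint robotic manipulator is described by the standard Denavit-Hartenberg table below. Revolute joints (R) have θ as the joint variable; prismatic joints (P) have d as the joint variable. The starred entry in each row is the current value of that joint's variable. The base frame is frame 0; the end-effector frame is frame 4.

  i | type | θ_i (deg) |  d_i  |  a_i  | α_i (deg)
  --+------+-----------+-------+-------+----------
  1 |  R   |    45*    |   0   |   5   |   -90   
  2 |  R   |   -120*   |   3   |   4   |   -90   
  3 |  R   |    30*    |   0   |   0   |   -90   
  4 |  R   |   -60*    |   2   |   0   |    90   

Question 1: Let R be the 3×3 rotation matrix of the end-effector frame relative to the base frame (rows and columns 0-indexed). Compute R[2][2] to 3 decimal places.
-0.400

End-effector z-axis (col 2 of R) = (0.2652,0.8775,-0.3995)
R[2][2] = -0.3995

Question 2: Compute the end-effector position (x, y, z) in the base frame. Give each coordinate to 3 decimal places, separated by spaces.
1.578 3.371 2.598

after link 1: o_1 = (3.5355, 3.5355, 0.0000)
after link 2: o_2 = (0.0000, 4.2426, 3.4641)
after link 3: o_3 = (0.0000, 4.2426, 3.4641)
after link 4: o_4 = (1.5783, 3.3714, 2.5981)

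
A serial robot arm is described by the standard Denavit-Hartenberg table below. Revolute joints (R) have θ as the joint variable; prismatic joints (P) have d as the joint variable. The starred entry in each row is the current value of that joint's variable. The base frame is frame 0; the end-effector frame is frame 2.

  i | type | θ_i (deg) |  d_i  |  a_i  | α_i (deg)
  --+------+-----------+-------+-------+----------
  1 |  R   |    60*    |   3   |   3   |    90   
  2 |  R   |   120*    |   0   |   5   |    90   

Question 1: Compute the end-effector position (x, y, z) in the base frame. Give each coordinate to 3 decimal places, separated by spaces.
after link 1: o_1 = (1.5000, 2.5981, 3.0000)
after link 2: o_2 = (0.2500, 0.4330, 7.3301)

0.250 0.433 7.330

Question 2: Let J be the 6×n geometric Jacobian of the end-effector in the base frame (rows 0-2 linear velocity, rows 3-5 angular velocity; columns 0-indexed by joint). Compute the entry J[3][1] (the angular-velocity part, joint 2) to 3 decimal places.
axis z_1 = (0.8660,-0.5000,0.0000); lever o_n−o_1 = (-1.2500,-2.1651,4.3301)
cross product → J_v[:, 1] = (-2.1651,-3.7500,-2.5000)
J_ω[:, 1] = z_1
entry J[3][1] = 0.8660

0.866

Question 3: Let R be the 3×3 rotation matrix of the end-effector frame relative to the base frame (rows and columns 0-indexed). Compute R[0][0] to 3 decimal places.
-0.250

End-effector x-axis (col 0 of R) = (-0.2500,-0.4330,0.8660)
R[0][0] = -0.2500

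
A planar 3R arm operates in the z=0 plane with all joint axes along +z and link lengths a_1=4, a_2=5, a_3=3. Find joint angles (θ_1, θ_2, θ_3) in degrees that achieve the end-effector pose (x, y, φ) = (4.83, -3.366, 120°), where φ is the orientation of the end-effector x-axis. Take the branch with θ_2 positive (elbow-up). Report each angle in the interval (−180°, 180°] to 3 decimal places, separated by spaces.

-60.004 30.005 149.998

wrist centre = target − a_3·(cos φ, sin φ) = (6.3300, -5.9641)
cos θ_2 = (75.6391−4²−5²)/(2·4·5) = 0.8660; θ_2 = 30.0055° (elbow-up)
β = atan2(-5.9641,6.3300) = -43.2951°; ψ = atan2(2.5004,8.3299) = 16.7084°
θ_1 = β − ψ = -60.0035°
θ_3 = φ − θ_1 − θ_2 = 149.9980° (wrapped to (-180°,180°])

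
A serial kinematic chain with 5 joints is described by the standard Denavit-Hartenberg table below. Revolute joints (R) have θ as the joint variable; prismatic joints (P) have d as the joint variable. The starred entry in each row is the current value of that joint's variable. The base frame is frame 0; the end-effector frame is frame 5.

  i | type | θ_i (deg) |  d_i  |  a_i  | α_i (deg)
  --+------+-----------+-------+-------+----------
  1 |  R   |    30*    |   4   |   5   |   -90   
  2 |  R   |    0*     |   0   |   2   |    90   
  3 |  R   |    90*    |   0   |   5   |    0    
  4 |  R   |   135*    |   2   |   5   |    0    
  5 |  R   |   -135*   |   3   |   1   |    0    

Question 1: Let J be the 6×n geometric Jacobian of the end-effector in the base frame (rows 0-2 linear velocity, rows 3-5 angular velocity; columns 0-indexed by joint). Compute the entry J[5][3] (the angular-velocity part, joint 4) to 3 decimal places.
axis z_3 = (0.0000,0.0000,1.0000); lever o_n−o_3 = (-1.7941,-3.9636,5.0000)
cross product → J_v[:, 3] = (3.9636,-1.7941,0.0000)
J_ω[:, 3] = z_3
entry J[5][3] = 1.0000

1.000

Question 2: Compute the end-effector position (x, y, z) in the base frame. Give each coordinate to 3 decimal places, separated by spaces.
1.768 3.867 9.000

after link 1: o_1 = (4.3301, 2.5000, 4.0000)
after link 2: o_2 = (6.0622, 3.5000, 4.0000)
after link 3: o_3 = (3.5622, 7.8301, 4.0000)
after link 4: o_4 = (2.2681, 3.0005, 6.0000)
after link 5: o_5 = (1.7681, 3.8665, 9.0000)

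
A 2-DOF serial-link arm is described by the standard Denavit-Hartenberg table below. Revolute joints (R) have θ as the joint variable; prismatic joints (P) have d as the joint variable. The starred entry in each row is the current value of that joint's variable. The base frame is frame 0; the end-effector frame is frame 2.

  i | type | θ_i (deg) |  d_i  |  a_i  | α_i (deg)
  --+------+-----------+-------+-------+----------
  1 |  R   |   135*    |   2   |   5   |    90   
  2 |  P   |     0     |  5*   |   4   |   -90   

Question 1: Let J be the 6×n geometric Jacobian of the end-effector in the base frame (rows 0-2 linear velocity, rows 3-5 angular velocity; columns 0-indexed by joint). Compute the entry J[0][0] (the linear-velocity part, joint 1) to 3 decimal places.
-9.899

axis z_0 = ẑ; lever o_n−o_0 = (-2.8284,9.8995,2.0000)
cross product → J_v[:, 0] = (-9.8995,-2.8284,0.0000)
J_ω[:, 0] = z_0
entry J[0][0] = -9.8995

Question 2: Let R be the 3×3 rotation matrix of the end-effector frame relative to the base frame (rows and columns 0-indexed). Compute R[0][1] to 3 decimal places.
-0.707

End-effector y-axis (col 1 of R) = (-0.7071,-0.7071,0.0000)
R[0][1] = -0.7071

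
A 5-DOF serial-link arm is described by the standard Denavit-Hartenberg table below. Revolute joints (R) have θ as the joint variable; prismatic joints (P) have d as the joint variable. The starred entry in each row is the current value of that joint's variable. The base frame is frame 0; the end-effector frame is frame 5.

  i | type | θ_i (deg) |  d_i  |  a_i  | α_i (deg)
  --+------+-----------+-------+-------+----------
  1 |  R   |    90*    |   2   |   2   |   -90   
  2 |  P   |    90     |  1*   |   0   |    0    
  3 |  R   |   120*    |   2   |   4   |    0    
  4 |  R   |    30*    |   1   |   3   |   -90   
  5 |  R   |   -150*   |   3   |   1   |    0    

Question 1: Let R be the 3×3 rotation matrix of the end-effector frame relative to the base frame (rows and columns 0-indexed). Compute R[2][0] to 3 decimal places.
-0.750

End-effector x-axis (col 0 of R) = (-0.5000,0.4330,-0.7500)
R[2][0] = -0.7500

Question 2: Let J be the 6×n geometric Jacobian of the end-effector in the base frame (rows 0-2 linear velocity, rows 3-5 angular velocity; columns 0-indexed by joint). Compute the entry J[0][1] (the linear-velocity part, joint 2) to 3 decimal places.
-1.000

prismatic axis z_1 = (-1.0000,0.0000,0.0000)
J_v[:, 1] = z_1; J_ω[:, 1] = (0,0,0)
entry J[0][1] = -1.0000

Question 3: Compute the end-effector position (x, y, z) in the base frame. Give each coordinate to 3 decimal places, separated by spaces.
after link 1: o_1 = (0.0000, 2.0000, 2.0000)
after link 2: o_2 = (-1.0000, 2.0000, 2.0000)
after link 3: o_3 = (-3.0000, -1.4641, 4.0000)
after link 4: o_4 = (-4.0000, -2.9641, 6.5981)
after link 5: o_5 = (-4.5000, 0.0670, 7.3481)

-4.500 0.067 7.348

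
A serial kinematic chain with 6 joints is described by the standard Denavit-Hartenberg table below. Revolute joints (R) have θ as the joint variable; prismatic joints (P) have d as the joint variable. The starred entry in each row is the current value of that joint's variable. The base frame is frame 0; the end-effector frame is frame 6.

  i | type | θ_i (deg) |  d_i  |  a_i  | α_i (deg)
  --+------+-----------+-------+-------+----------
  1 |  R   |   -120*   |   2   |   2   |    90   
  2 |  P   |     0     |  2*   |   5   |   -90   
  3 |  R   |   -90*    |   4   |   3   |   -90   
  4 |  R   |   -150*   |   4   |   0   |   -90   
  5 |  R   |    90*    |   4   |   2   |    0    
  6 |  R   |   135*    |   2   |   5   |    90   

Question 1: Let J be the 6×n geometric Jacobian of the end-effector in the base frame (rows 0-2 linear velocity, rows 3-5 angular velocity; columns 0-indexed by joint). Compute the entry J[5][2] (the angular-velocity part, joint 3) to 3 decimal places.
1.000

axis z_2 = (0.0000,0.0000,1.0000); lever o_n−o_2 = (-10.6156,-0.2630,7.4284)
cross product → J_v[:, 2] = (0.2630,-10.6156,0.0000)
J_ω[:, 2] = z_2
entry J[5][2] = 1.0000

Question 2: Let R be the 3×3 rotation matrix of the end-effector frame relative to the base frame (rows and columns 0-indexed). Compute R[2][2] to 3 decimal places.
-0.354

End-effector z-axis (col 2 of R) = (-0.1768,0.9186,-0.3536)
R[2][2] = -0.3536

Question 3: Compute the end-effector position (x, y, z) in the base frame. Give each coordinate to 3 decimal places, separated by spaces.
-15.848 -5.325 9.428

after link 1: o_1 = (-1.0000, -1.7321, 2.0000)
after link 2: o_2 = (-5.2321, -5.0622, 2.0000)
after link 3: o_3 = (-7.8301, -3.5622, 6.0000)
after link 4: o_4 = (-9.8301, -7.0263, 6.0000)
after link 5: o_5 = (-10.5622, -4.2942, 9.4641)
after link 6: o_6 = (-15.8476, -5.3252, 9.4284)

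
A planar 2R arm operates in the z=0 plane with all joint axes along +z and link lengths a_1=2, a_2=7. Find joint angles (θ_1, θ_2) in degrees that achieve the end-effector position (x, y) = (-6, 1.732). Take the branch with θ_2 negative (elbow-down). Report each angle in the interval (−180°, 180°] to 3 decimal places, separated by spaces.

cos θ_2 = (38.9998−2²−7²)/(2·2·7) = -0.5000; θ_2 = -120.0004° (elbow-down)
β = atan2(1.7320,-6.0000) = 163.8983°; ψ = atan2(-6.0622,-1.5000) = -103.8983°
θ_1 = β − ψ = 267.7967°

-92.203 -120.000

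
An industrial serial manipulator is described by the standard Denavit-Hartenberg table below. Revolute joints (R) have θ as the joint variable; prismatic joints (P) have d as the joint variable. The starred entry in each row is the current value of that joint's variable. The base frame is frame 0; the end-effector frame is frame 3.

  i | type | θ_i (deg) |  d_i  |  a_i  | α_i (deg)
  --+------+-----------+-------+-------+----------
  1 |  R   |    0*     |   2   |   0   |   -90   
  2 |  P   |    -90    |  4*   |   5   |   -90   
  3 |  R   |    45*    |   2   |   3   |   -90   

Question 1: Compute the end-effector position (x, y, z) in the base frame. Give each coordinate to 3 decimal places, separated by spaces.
after link 1: o_1 = (0.0000, 0.0000, 2.0000)
after link 2: o_2 = (0.0000, 4.0000, 7.0000)
after link 3: o_3 = (2.0000, 1.8787, 9.1213)

2.000 1.879 9.121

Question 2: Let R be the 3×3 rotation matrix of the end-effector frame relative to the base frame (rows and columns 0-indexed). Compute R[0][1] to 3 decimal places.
End-effector y-axis (col 1 of R) = (-1.0000,-0.0000,0.0000)
R[0][1] = -1.0000

-1.000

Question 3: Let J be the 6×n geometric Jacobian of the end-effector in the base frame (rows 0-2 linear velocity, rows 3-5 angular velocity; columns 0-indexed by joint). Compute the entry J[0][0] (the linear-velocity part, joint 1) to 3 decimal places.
axis z_0 = ẑ; lever o_n−o_0 = (2.0000,1.8787,9.1213)
cross product → J_v[:, 0] = (-1.8787,2.0000,0.0000)
J_ω[:, 0] = z_0
entry J[0][0] = -1.8787

-1.879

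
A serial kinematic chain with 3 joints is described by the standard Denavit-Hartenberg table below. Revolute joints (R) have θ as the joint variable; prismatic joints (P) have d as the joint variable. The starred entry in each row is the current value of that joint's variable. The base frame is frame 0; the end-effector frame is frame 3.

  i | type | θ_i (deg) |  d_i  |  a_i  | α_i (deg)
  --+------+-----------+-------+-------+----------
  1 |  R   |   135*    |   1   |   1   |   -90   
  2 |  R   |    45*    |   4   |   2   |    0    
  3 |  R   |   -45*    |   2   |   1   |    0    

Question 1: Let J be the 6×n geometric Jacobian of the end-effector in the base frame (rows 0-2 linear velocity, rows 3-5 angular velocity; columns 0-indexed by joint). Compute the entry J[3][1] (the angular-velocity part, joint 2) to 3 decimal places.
axis z_1 = (-0.7071,-0.7071,0.0000); lever o_n−o_1 = (-5.9497,-2.5355,-1.4142)
cross product → J_v[:, 1] = (1.0000,-1.0000,-2.4142)
J_ω[:, 1] = z_1
entry J[3][1] = -0.7071

-0.707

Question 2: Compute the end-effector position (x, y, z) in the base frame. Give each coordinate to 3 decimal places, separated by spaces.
-6.657 -1.828 -0.414

after link 1: o_1 = (-0.7071, 0.7071, 1.0000)
after link 2: o_2 = (-4.5355, -1.1213, -0.4142)
after link 3: o_3 = (-6.6569, -1.8284, -0.4142)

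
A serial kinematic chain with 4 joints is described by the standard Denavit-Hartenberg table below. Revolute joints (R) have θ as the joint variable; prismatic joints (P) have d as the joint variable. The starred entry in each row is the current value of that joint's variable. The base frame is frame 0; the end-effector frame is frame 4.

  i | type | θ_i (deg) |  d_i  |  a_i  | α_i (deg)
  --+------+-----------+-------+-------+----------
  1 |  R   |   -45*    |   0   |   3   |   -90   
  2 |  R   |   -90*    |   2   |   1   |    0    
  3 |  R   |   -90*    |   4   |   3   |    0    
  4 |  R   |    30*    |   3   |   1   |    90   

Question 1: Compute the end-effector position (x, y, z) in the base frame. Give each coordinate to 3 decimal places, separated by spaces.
5.752 6.976 1.500

after link 1: o_1 = (2.1213, -2.1213, 0.0000)
after link 2: o_2 = (3.5355, -0.7071, 1.0000)
after link 3: o_3 = (4.2426, 4.2426, 1.0000)
after link 4: o_4 = (5.7516, 6.9763, 1.5000)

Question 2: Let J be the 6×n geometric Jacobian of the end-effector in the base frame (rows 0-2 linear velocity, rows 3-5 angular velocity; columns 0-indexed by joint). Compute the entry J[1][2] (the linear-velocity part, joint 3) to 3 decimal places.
-0.354

axis z_2 = (0.7071,0.7071,0.0000); lever o_n−o_2 = (2.2161,7.6834,0.5000)
cross product → J_v[:, 2] = (0.3536,-0.3536,3.8660)
J_ω[:, 2] = z_2
entry J[1][2] = -0.3536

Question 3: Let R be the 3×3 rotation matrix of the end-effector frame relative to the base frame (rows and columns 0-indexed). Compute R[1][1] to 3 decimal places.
End-effector y-axis (col 1 of R) = (0.7071,0.7071,0.0000)
R[1][1] = 0.7071

0.707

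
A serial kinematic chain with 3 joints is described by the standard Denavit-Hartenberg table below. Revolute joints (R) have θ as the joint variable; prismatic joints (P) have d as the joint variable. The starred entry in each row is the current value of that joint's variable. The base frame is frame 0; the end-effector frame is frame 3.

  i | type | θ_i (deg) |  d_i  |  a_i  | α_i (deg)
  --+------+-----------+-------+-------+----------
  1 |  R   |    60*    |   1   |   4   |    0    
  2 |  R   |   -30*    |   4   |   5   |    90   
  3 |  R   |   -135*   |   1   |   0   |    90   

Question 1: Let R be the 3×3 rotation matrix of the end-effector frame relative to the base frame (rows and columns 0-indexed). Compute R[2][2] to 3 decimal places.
0.707

End-effector z-axis (col 2 of R) = (-0.6124,-0.3536,0.7071)
R[2][2] = 0.7071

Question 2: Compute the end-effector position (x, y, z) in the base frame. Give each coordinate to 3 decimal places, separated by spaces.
after link 1: o_1 = (2.0000, 3.4641, 1.0000)
after link 2: o_2 = (6.3301, 5.9641, 5.0000)
after link 3: o_3 = (6.8301, 5.0981, 5.0000)

6.830 5.098 5.000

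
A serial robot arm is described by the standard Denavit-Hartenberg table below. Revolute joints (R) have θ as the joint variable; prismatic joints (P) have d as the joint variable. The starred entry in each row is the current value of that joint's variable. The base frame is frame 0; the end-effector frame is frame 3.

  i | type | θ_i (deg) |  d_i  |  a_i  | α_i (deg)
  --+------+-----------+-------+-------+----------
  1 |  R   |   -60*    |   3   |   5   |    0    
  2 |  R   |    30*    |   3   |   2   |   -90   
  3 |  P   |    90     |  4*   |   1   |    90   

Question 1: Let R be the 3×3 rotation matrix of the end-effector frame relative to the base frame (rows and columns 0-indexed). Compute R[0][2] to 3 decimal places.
End-effector z-axis (col 2 of R) = (0.8660,-0.5000,0.0000)
R[0][2] = 0.8660

0.866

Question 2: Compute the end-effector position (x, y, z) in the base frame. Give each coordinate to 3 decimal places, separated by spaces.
6.232 -1.866 5.000

after link 1: o_1 = (2.5000, -4.3301, 3.0000)
after link 2: o_2 = (4.2321, -5.3301, 6.0000)
after link 3: o_3 = (6.2321, -1.8660, 5.0000)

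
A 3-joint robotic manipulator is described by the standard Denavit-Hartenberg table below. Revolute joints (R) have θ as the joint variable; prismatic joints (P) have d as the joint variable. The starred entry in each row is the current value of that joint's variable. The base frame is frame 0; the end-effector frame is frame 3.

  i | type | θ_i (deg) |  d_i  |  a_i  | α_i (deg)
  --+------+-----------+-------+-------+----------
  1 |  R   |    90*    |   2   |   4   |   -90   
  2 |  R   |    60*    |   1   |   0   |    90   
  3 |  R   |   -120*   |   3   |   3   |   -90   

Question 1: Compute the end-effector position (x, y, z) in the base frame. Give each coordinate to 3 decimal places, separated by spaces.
after link 1: o_1 = (0.0000, 4.0000, 2.0000)
after link 2: o_2 = (-1.0000, 4.0000, 2.0000)
after link 3: o_3 = (1.5981, 5.8481, 4.7990)

1.598 5.848 4.799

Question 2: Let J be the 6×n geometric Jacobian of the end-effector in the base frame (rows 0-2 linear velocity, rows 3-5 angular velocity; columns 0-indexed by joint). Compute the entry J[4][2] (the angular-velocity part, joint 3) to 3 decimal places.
0.866

axis z_2 = (0.0000,0.8660,0.5000); lever o_n−o_2 = (2.5981,1.8481,2.7990)
cross product → J_v[:, 2] = (1.5000,1.2990,-2.2500)
J_ω[:, 2] = z_2
entry J[4][2] = 0.8660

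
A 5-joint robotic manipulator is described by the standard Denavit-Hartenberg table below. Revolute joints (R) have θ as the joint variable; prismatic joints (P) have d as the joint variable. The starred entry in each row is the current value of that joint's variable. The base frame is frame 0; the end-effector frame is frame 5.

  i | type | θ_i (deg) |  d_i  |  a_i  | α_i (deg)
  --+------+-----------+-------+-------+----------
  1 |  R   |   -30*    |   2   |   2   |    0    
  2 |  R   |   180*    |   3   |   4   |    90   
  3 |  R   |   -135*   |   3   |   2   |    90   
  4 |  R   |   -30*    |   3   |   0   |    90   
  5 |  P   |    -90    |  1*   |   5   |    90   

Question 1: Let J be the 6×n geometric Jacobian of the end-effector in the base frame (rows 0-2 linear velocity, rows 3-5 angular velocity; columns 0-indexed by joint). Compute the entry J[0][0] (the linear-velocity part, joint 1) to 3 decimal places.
axis z_0 = ẑ; lever o_n−o_0 = (-0.9712,3.0249,2.5251)
cross product → J_v[:, 0] = (-3.0249,-0.9712,0.0000)
J_ω[:, 0] = z_0
entry J[0][0] = -3.0249

-3.025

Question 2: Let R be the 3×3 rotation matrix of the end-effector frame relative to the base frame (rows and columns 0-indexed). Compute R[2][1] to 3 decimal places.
0.354

End-effector y-axis (col 1 of R) = (-0.7392,-0.5732,0.3536)
R[2][1] = 0.3536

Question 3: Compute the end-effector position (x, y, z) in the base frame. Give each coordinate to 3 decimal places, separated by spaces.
after link 1: o_1 = (1.7321, -1.0000, 2.0000)
after link 2: o_2 = (-1.7321, 1.0000, 5.0000)
after link 3: o_3 = (0.9927, 2.8910, 3.5858)
after link 4: o_4 = (2.8298, 1.8303, 5.7071)
after link 5: o_5 = (-0.9712, 3.0249, 2.5251)

-0.971 3.025 2.525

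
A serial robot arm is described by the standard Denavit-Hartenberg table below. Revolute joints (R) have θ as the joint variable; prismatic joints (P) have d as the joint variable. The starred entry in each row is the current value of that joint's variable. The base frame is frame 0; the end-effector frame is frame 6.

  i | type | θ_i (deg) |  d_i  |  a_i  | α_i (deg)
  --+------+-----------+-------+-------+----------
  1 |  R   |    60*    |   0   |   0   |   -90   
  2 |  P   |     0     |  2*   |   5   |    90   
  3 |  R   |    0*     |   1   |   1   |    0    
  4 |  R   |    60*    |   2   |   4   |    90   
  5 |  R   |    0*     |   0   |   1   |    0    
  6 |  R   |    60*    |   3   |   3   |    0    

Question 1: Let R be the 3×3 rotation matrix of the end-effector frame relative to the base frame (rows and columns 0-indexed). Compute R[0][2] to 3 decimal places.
End-effector z-axis (col 2 of R) = (0.8660,0.5000,0.0000)
R[0][2] = 0.8660

0.866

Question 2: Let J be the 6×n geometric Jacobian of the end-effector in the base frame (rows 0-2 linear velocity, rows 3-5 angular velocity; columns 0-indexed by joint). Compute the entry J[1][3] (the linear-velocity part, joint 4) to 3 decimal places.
-0.652

axis z_3 = (0.0000,0.0000,1.0000); lever o_n−o_3 = (-0.6519,7.1292,4.5981)
cross product → J_v[:, 3] = (-7.1292,-0.6519,0.0000)
J_ω[:, 3] = z_3
entry J[1][3] = -0.6519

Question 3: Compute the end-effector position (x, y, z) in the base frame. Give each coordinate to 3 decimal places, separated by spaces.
0.616 13.325 5.598

after link 1: o_1 = (0.0000, 0.0000, 0.0000)
after link 2: o_2 = (0.7679, 5.3301, 0.0000)
after link 3: o_3 = (1.2679, 6.1962, 1.0000)
after link 4: o_4 = (-0.7321, 9.6603, 3.0000)
after link 5: o_5 = (-1.2321, 10.5263, 3.0000)
after link 6: o_6 = (0.6160, 13.3253, 5.5981)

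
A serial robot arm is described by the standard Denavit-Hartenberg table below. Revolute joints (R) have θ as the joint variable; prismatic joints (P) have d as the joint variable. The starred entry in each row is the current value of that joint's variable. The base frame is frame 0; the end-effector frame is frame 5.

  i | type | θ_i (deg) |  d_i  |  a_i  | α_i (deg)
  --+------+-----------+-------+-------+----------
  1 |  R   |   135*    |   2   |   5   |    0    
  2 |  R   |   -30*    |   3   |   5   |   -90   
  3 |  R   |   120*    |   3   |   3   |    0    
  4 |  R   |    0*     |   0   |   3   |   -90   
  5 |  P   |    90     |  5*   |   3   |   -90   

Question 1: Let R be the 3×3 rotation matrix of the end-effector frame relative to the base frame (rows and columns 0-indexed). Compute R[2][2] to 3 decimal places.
0.866

End-effector z-axis (col 2 of R) = (-0.1294,0.4830,0.8660)
R[2][2] = 0.8660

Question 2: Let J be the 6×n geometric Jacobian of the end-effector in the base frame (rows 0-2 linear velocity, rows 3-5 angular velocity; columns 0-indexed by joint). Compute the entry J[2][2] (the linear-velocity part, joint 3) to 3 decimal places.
axis z_2 = (-0.9659,-0.2588,0.0000); lever o_n−o_2 = (1.8972,-7.0804,-2.6962)
cross product → J_v[:, 2] = (0.6978,-2.6043,7.3301)
J_ω[:, 2] = z_2
entry J[2][2] = 7.3301

7.330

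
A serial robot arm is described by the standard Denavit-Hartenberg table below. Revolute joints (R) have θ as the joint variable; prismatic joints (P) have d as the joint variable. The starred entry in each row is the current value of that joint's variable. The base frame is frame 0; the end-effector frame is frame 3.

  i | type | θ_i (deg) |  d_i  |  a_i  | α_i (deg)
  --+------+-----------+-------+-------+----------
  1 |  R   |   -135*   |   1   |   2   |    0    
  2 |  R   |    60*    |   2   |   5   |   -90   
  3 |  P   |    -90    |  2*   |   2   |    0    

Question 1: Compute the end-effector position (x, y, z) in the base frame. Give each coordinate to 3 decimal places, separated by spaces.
1.812 -5.726 5.000

after link 1: o_1 = (-1.4142, -1.4142, 1.0000)
after link 2: o_2 = (-0.1201, -6.2438, 3.0000)
after link 3: o_3 = (1.8117, -5.7262, 5.0000)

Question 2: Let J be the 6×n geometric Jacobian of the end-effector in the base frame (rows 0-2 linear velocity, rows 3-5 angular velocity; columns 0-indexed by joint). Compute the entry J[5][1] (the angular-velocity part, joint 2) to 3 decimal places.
axis z_1 = (0.0000,0.0000,1.0000); lever o_n−o_1 = (3.2259,-4.3120,4.0000)
cross product → J_v[:, 1] = (4.3120,3.2259,-0.0000)
J_ω[:, 1] = z_1
entry J[5][1] = 1.0000

1.000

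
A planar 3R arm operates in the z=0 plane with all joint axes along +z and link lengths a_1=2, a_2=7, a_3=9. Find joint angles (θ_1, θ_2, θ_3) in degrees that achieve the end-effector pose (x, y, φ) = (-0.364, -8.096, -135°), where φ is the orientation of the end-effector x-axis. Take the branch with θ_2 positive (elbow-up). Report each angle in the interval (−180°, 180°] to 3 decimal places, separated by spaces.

wrist centre = target − a_3·(cos φ, sin φ) = (6.0000, -1.7320)
cos θ_2 = (38.9995−2²−7²)/(2·2·7) = -0.5000; θ_2 = 120.0012° (elbow-up)
β = atan2(-1.7320,6.0000) = -16.1021°; ψ = atan2(6.0621,-1.5001) = 103.8992°
θ_1 = β − ψ = -120.0013°
θ_3 = φ − θ_1 − θ_2 = -134.9999° (wrapped to (-180°,180°])

-120.001 120.001 -135.000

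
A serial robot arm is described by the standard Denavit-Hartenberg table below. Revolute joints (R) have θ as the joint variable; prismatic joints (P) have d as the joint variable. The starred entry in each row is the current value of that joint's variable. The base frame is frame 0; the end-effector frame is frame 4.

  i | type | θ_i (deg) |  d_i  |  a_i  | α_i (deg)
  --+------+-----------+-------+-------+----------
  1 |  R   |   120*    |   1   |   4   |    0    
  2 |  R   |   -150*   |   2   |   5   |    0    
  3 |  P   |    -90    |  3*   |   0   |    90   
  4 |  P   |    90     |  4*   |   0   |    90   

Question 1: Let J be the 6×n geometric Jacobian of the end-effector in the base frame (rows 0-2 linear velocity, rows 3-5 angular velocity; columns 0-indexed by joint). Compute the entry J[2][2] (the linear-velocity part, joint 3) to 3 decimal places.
1.000

prismatic axis z_2 = (0.0000,0.0000,1.0000)
J_v[:, 2] = z_2; J_ω[:, 2] = (0,0,0)
entry J[2][2] = 1.0000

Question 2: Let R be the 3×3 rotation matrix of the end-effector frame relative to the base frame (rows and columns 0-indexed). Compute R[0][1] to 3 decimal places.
-0.866

End-effector y-axis (col 1 of R) = (-0.8660,0.5000,0.0000)
R[0][1] = -0.8660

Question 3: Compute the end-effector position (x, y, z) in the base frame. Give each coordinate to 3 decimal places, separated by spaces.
-1.134 2.964 6.000

after link 1: o_1 = (-2.0000, 3.4641, 1.0000)
after link 2: o_2 = (2.3301, 0.9641, 3.0000)
after link 3: o_3 = (2.3301, 0.9641, 6.0000)
after link 4: o_4 = (-1.1340, 2.9641, 6.0000)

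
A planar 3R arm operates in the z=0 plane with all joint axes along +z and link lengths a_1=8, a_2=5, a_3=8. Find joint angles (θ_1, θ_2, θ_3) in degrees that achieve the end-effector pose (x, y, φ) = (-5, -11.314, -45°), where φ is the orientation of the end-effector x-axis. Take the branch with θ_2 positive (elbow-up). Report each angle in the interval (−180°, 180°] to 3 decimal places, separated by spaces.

wrist centre = target − a_3·(cos φ, sin φ) = (-10.6569, -5.6571)
cos θ_2 = (145.5718−8²−5²)/(2·8·5) = 0.7071; θ_2 = 44.9967° (elbow-up)
β = atan2(-5.6571,-10.6569) = -152.0386°; ψ = atan2(3.5353,11.5357) = 17.0386°
θ_1 = β − ψ = -169.0772°
θ_3 = φ − θ_1 − θ_2 = 79.0805° (wrapped to (-180°,180°])

-169.077 44.997 79.081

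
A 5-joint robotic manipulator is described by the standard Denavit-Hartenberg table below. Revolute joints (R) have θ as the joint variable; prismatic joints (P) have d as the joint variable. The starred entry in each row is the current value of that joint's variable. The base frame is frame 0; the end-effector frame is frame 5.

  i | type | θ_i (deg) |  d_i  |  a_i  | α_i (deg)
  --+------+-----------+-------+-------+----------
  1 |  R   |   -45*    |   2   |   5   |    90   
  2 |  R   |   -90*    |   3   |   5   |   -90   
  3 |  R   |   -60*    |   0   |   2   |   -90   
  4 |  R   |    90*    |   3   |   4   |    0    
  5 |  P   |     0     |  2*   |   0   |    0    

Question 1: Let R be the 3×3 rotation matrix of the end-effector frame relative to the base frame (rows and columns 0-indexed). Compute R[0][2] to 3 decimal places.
0.354

End-effector z-axis (col 2 of R) = (0.3536,0.3536,-0.8660)
R[0][2] = 0.3536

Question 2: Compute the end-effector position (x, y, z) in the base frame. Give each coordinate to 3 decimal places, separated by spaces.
-0.871 -2.285 -8.330

after link 1: o_1 = (3.5355, -3.5355, 2.0000)
after link 2: o_2 = (1.4142, -5.6569, -3.0000)
after link 3: o_3 = (0.1895, -6.8816, -4.0000)
after link 4: o_4 = (-1.5783, -2.9925, -6.5981)
after link 5: o_5 = (-0.8712, -2.2854, -8.3301)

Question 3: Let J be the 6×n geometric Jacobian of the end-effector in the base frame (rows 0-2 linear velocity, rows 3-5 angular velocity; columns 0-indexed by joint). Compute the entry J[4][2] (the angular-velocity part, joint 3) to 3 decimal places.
-0.707

axis z_2 = (0.7071,-0.7071,0.0000); lever o_n−o_2 = (-2.2854,3.3714,-5.3301)
cross product → J_v[:, 2] = (3.7690,3.7690,0.7679)
J_ω[:, 2] = z_2
entry J[4][2] = -0.7071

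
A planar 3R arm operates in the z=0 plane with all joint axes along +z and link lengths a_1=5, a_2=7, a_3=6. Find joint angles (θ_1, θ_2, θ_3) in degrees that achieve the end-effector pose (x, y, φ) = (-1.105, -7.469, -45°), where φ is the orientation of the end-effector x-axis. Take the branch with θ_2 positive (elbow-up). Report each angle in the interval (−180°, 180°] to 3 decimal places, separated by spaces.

135.007 119.994 60.000

wrist centre = target − a_3·(cos φ, sin φ) = (-5.3476, -3.2264)
cos θ_2 = (39.0067−5²−7²)/(2·5·7) = -0.4999; θ_2 = 119.9937° (elbow-up)
β = atan2(-3.2264,-5.3476) = -148.8964°; ψ = atan2(6.0626,1.5007) = 76.0970°
θ_1 = β − ψ = -224.9934°
θ_3 = φ − θ_1 − θ_2 = 59.9997° (wrapped to (-180°,180°])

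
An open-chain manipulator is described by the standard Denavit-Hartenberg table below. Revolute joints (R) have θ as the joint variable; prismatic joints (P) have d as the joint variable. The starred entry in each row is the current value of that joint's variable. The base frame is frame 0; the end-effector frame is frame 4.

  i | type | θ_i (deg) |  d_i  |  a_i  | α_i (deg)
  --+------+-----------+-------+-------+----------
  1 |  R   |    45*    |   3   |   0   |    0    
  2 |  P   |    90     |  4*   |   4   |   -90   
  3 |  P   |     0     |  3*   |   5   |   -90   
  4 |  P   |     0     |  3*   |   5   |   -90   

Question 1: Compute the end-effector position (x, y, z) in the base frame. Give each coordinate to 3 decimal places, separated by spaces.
after link 1: o_1 = (0.0000, 0.0000, 3.0000)
after link 2: o_2 = (-2.8284, 2.8284, 7.0000)
after link 3: o_3 = (-8.4853, 4.2426, 7.0000)
after link 4: o_4 = (-12.0208, 7.7782, 4.0000)

-12.021 7.778 4.000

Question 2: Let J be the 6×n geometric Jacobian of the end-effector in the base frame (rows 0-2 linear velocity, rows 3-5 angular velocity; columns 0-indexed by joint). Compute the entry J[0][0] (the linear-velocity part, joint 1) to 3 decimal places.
-7.778

axis z_0 = ẑ; lever o_n−o_0 = (-12.0208,7.7782,4.0000)
cross product → J_v[:, 0] = (-7.7782,-12.0208,0.0000)
J_ω[:, 0] = z_0
entry J[0][0] = -7.7782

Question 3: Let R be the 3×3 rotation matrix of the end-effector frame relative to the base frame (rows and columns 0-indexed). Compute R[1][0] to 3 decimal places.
0.707

End-effector x-axis (col 0 of R) = (-0.7071,0.7071,0.0000)
R[1][0] = 0.7071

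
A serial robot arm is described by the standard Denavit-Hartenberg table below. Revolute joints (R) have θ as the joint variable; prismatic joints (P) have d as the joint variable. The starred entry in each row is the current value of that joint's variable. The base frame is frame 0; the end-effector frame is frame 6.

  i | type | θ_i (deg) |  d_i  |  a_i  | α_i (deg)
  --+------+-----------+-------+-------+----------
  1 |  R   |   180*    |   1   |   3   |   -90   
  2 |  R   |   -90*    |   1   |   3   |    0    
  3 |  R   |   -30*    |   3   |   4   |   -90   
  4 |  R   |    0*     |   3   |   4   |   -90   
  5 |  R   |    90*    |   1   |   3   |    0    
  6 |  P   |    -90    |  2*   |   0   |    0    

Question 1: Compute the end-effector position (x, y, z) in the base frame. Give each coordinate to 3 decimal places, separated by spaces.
after link 1: o_1 = (-3.0000, 0.0000, 1.0000)
after link 2: o_2 = (-3.0000, -1.0000, 4.0000)
after link 3: o_3 = (-1.0000, -4.0000, 7.4641)
after link 4: o_4 = (-1.5981, -4.0000, 12.4282)
after link 5: o_5 = (1.0000, -3.0000, 10.9282)
after link 6: o_6 = (1.0000, -1.0000, 10.9282)

1.000 -1.000 10.928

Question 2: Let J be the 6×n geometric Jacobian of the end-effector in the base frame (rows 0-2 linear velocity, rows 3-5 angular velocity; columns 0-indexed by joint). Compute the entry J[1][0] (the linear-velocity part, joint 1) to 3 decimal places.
axis z_0 = ẑ; lever o_n−o_0 = (1.0000,-1.0000,10.9282)
cross product → J_v[:, 0] = (1.0000,1.0000,-0.0000)
J_ω[:, 0] = z_0
entry J[1][0] = 1.0000

1.000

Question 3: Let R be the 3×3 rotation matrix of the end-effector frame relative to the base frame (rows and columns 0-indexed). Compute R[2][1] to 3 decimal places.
End-effector y-axis (col 1 of R) = (0.8660,-0.0000,-0.5000)
R[2][1] = -0.5000

-0.500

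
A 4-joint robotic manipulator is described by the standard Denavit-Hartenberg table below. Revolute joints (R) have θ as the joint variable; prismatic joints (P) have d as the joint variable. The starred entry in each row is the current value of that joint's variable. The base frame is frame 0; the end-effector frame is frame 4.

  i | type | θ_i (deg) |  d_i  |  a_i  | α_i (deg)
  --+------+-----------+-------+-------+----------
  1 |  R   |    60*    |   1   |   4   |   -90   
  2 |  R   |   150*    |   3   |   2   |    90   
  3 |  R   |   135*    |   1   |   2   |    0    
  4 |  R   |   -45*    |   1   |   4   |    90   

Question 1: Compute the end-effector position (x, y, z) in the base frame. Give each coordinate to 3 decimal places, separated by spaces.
after link 1: o_1 = (2.0000, 3.4641, 1.0000)
after link 2: o_2 = (-1.4641, 3.4641, 0.0000)
after link 3: o_3 = (-1.8265, 5.6649, -0.1589)
after link 4: o_4 = (-5.0406, 8.0979, -1.0249)

-5.041 8.098 -1.025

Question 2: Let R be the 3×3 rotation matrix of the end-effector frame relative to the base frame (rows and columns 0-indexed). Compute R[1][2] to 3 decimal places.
End-effector z-axis (col 2 of R) = (-0.4330,-0.7500,-0.5000)
R[1][2] = -0.7500

-0.750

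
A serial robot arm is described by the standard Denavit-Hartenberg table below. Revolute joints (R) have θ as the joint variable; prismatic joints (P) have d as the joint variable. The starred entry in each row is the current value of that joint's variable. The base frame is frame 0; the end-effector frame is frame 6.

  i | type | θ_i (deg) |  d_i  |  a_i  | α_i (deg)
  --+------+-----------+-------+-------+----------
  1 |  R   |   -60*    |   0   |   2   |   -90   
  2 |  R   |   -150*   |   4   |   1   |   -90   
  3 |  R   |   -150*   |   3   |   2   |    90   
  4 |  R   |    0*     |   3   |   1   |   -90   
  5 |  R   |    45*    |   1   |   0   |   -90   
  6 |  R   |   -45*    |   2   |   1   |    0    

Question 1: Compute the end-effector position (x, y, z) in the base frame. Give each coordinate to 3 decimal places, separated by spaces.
6.314 -2.731 3.402

after link 1: o_1 = (1.0000, -1.7321, 0.0000)
after link 2: o_2 = (4.0311, 1.0179, 0.5000)
after link 3: o_3 = (6.3971, -1.0801, 2.2321)
after link 4: o_4 = (5.6046, -3.9037, 1.0490)
after link 5: o_5 = (5.8546, -4.3367, 1.9151)
after link 6: o_6 = (6.3139, -2.7309, 3.4019)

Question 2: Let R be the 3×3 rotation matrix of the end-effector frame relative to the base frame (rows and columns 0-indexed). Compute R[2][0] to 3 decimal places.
End-effector x-axis (col 0 of R) = (0.8475,-0.1019,0.5209)
R[2][0] = 0.5209

0.521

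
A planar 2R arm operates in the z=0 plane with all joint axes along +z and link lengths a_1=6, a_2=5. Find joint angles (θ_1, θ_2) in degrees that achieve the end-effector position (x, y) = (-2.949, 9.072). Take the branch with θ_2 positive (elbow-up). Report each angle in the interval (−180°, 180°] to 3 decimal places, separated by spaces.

cos θ_2 = (90.9978−6²−5²)/(2·6·5) = 0.5000; θ_2 = 60.0024° (elbow-up)
β = atan2(9.0720,-2.9490) = 108.0076°; ψ = atan2(4.3302,8.4998) = 26.9966°
θ_1 = β − ψ = 81.0110°

81.011 60.002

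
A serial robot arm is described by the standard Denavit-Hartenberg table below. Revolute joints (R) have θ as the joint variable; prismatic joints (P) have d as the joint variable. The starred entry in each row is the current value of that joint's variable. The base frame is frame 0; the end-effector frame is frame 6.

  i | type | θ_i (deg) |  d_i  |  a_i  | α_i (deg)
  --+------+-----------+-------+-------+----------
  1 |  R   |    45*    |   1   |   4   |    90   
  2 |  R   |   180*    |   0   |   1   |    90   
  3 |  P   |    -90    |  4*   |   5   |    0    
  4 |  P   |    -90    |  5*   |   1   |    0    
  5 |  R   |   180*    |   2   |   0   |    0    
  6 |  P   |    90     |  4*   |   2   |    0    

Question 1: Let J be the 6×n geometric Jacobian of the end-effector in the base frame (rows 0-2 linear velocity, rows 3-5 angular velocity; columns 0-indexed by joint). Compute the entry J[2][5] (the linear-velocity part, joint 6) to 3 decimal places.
1.000

prismatic axis z_5 = (0.0000,0.0000,1.0000)
J_v[:, 5] = z_5; J_ω[:, 5] = (0,0,0)
entry J[2][5] = 1.0000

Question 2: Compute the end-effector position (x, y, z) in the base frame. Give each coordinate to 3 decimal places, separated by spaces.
after link 1: o_1 = (2.8284, 2.8284, 1.0000)
after link 2: o_2 = (2.1213, 2.1213, 1.0000)
after link 3: o_3 = (-1.4142, 5.6569, 5.0000)
after link 4: o_4 = (-0.7071, 6.3640, 10.0000)
after link 5: o_5 = (-0.7071, 6.3640, 12.0000)
after link 6: o_6 = (0.7071, 4.9497, 16.0000)

0.707 4.950 16.000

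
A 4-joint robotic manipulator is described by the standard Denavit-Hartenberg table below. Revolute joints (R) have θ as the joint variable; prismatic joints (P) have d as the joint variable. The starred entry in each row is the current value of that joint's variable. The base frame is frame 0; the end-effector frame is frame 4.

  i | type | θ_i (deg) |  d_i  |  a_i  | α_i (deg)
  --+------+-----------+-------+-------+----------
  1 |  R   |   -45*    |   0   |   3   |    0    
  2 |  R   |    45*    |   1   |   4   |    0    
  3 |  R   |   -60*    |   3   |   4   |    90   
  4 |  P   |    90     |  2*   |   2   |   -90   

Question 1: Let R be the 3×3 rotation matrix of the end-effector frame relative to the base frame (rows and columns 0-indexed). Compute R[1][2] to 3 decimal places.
End-effector z-axis (col 2 of R) = (-0.5000,0.8660,0.0000)
R[1][2] = 0.8660

0.866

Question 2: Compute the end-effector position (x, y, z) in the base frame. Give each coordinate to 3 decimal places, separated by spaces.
6.389 -6.585 6.000

after link 1: o_1 = (2.1213, -2.1213, 0.0000)
after link 2: o_2 = (6.1213, -2.1213, 1.0000)
after link 3: o_3 = (8.1213, -5.5854, 4.0000)
after link 4: o_4 = (6.3893, -6.5854, 6.0000)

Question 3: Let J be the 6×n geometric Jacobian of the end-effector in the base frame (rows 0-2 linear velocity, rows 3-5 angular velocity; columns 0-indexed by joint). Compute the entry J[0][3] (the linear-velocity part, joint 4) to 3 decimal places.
-0.866

prismatic axis z_3 = (-0.8660,-0.5000,0.0000)
J_v[:, 3] = z_3; J_ω[:, 3] = (0,0,0)
entry J[0][3] = -0.8660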